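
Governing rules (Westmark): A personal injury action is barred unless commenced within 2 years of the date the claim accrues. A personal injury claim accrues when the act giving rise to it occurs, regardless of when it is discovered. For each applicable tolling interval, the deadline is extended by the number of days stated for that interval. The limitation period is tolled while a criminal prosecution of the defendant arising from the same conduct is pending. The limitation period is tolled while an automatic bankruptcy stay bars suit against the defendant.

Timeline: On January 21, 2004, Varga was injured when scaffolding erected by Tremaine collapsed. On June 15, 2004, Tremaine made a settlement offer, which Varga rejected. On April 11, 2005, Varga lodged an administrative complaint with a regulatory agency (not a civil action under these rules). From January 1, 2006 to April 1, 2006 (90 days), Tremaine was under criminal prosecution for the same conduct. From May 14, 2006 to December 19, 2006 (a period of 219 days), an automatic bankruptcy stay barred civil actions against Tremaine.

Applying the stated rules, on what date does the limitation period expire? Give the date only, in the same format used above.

The claim accrued on January 21, 2004, when the wrongful act occurred.
The untolled deadline — 2 years after January 21, 2004 — is January 21, 2006.
The pending criminal prosecution from January 1, 2006 to April 1, 2006 tolled the period for 90 days, extending the deadline to April 21, 2006.
The automatic bankruptcy stay starting May 14, 2006 came too late — the period had run on April 21, 2006 — and so does not extend the deadline.
Nothing else in the chronology tolls or restarts the period.

April 21, 2006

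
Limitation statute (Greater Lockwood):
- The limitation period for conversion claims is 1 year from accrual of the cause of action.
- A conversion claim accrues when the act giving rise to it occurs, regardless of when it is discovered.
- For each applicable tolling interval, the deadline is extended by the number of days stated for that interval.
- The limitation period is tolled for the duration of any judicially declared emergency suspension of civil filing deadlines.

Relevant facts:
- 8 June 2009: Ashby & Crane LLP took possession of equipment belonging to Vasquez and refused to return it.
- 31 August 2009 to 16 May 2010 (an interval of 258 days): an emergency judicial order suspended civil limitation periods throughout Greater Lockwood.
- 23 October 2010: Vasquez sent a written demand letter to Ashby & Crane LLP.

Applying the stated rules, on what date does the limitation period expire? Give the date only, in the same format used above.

The limitation period began to run on 8 June 2009.
The untolled deadline — 1 year after 8 June 2009 — is 8 June 2010.
Because the emergency suspension of filing deadlines ran from 31 August 2009 to 16 May 2010, the deadline is extended by 258 days to 21 February 2011.
The other events in the timeline have no effect on the limitation period under the stated rules.

21 February 2011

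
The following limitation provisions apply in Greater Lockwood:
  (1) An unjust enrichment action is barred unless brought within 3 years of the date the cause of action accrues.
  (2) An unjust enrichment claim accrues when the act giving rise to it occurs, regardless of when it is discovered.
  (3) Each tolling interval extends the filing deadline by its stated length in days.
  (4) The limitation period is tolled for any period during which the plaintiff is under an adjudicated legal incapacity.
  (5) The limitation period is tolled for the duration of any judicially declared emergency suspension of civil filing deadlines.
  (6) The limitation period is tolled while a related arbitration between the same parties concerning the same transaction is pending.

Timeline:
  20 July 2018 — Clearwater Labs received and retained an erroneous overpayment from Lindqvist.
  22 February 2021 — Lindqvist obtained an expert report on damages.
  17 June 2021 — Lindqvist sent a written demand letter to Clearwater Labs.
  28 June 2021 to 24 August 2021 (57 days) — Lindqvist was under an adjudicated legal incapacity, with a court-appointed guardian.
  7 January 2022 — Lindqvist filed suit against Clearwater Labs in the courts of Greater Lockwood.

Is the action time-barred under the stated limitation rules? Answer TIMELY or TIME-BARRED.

TIME-BARRED

The cause of action accrued on 20 July 2018, the date of the act.
The untolled deadline — 3 years after 20 July 2018 — is 20 July 2021.
Because the plaintiff's legal incapacity ran from 28 June 2021 to 24 August 2021, the deadline is extended by 57 days to 15 September 2021.
The other events in the timeline have no effect on the limitation period under the stated rules.
Filing on 7 January 2022 missed the 15 September 2021 deadline — the action is time-barred.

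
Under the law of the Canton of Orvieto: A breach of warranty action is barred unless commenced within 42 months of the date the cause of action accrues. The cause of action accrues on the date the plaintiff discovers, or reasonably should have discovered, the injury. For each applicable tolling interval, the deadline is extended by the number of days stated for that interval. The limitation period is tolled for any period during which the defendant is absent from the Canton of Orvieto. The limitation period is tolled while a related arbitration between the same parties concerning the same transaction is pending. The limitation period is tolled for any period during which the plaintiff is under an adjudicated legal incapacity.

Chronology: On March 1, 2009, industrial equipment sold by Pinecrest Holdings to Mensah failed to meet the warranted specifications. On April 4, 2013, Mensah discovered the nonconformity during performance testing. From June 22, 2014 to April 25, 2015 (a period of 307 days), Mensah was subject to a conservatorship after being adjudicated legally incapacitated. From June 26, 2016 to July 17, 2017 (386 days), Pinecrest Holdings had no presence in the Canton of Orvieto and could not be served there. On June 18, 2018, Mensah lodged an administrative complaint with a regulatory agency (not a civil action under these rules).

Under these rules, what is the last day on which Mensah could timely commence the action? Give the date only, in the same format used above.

Accrual is tied to discovery, so the period began on April 4, 2013 rather than on March 1, 2009 when the act occurred.
Adding the 42 months base period to April 4, 2013 gives a deadline of October 4, 2016, before any tolling.
The period was tolled for 307 days by the plaintiff's legal incapacity (June 22, 2014 to April 25, 2015), pushing the deadline to August 7, 2017.
The period was tolled for 386 days by the defendant's absence from the jurisdiction (June 26, 2016 to July 17, 2017), pushing the deadline to August 28, 2018.
None of the other events listed affects the running of the period under the stated rules.

August 28, 2018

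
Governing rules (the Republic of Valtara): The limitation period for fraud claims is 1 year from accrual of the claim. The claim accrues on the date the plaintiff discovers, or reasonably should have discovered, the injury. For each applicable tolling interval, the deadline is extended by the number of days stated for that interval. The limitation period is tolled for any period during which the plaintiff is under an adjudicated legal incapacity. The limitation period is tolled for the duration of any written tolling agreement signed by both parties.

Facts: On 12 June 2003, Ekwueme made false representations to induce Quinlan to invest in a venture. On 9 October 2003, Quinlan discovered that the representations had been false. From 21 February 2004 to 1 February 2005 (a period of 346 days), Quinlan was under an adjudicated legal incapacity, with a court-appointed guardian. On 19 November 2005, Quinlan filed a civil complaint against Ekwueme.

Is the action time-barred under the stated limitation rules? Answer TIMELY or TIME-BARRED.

Accrual is tied to discovery, so the period began on 9 October 2003 rather than on 12 June 2003 when the act occurred.
Adding the 1 year base period to 9 October 2003 gives a deadline of 9 October 2004, before any tolling.
Because the plaintiff's legal incapacity ran from 21 February 2004 to 1 February 2005, the deadline is extended by 346 days to 20 September 2005.
Quinlan filed on 19 November 2005, after the 20 September 2005 deadline, so the action is time-barred.

TIME-BARRED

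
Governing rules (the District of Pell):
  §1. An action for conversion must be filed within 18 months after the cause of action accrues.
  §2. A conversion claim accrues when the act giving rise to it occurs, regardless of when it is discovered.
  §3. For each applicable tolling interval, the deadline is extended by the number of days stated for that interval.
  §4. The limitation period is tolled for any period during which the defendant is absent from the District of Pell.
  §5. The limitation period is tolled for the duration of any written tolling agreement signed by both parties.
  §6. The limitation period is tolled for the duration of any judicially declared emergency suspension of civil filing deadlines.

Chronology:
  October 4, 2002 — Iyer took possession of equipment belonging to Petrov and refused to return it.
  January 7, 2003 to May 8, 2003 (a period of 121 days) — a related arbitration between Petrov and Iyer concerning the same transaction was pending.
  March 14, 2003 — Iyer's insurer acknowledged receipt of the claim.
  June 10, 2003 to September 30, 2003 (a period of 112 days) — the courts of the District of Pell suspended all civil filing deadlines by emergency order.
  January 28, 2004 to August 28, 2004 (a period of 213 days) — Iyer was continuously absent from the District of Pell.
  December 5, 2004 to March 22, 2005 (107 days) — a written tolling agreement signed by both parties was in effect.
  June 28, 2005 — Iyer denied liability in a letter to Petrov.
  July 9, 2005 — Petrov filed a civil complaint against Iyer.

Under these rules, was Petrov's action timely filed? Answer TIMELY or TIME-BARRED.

The claim accrued on October 4, 2002, when the wrongful act occurred.
18 months from October 4, 2002 is April 4, 2004.
Because the emergency suspension of filing deadlines ran from June 10, 2003 to September 30, 2003, the deadline is extended by 112 days to July 25, 2004.
The period was tolled for 213 days by the defendant's absence from the jurisdiction (January 28, 2004 to August 28, 2004), pushing the deadline to February 23, 2005.
The period was tolled for 107 days by the written tolling agreement (December 5, 2004 to March 22, 2005), pushing the deadline to June 10, 2005.
Although a pending arbitration ran from January 7, 2003 to May 8, 2003, the stated rules do not make that a tolling event, so it is disregarded.
None of the other events listed affects the running of the period under the stated rules.
Filing on July 9, 2005 missed the June 10, 2005 deadline — the action is time-barred.

TIME-BARRED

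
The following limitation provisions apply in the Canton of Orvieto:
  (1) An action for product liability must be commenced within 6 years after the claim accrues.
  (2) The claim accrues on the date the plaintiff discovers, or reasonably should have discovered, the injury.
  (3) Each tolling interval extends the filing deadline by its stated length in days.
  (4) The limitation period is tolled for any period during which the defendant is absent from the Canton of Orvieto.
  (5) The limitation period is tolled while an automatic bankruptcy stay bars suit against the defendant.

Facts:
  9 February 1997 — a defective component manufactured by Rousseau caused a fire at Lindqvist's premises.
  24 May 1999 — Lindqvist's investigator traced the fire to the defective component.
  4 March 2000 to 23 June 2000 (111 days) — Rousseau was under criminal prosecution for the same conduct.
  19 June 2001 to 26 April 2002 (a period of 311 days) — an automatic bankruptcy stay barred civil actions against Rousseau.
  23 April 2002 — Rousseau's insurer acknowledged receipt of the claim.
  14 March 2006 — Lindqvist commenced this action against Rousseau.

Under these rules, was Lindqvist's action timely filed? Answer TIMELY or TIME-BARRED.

Accrual is tied to discovery, so the period began on 24 May 1999 rather than on 9 February 1997 when the act occurred.
Adding the 6 years base period to 24 May 1999 gives a deadline of 24 May 2005, before any tolling.
The period was tolled for 311 days by the automatic bankruptcy stay (19 June 2001 to 26 April 2002), pushing the deadline to 31 March 2006.
No stated provision tolls the period for a criminal prosecution, so the interval from 4 March 2000 to 23 June 2000 has no effect on the deadline.
The other events in the timeline have no effect on the limitation period under the stated rules.
Lindqvist filed on 14 March 2006, before the 31 March 2006 deadline, so the action is timely.

TIMELY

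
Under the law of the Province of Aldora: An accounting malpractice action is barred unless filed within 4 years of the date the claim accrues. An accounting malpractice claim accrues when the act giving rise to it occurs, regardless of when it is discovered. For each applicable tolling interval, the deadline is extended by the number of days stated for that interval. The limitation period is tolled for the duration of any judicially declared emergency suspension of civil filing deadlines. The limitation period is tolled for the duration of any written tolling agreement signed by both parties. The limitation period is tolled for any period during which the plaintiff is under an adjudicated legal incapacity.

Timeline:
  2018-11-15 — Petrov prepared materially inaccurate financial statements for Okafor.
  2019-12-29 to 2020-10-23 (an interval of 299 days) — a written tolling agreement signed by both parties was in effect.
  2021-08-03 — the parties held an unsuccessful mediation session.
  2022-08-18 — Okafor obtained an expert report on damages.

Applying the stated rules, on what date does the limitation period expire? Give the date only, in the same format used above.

2023-09-10

The claim accrued on 2018-11-15, when the wrongful act occurred.
Adding the 4 years base period to 2018-11-15 gives a deadline of 2022-11-15, before any tolling.
Because the written tolling agreement ran from 2019-12-29 to 2020-10-23, the deadline is extended by 299 days to 2023-09-10.
The other events in the timeline have no effect on the limitation period under the stated rules.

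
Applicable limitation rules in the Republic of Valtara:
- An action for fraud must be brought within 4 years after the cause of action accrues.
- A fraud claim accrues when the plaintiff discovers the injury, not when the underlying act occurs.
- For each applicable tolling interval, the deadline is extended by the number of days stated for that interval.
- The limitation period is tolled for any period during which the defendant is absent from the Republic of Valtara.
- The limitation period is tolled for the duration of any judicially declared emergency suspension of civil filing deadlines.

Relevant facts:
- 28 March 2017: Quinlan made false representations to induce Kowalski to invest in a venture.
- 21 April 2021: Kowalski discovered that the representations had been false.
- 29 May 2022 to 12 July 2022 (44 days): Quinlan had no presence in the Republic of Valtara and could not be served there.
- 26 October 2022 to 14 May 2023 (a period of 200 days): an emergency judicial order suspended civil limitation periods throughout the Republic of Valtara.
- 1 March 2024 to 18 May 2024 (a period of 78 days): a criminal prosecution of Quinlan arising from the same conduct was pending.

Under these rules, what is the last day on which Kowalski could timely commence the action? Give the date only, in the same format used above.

21 December 2025

Under the discovery rule, the claim accrued on 21 April 2021, when Kowalski discovered the injury — not on the 28 March 2017 date of the underlying act.
Adding the 4 years base period to 21 April 2021 gives a deadline of 21 April 2025, before any tolling.
The period was tolled for 44 days by the defendant's absence from the jurisdiction (29 May 2022 to 12 July 2022), pushing the deadline to 4 June 2025.
Because the emergency suspension of filing deadlines ran from 26 October 2022 to 14 May 2023, the deadline is extended by 200 days to 21 December 2025.
The pending criminal prosecution from 1 March 2024 to 18 May 2024 does not toll the period, because no stated rule makes a criminal prosecution a tolling event.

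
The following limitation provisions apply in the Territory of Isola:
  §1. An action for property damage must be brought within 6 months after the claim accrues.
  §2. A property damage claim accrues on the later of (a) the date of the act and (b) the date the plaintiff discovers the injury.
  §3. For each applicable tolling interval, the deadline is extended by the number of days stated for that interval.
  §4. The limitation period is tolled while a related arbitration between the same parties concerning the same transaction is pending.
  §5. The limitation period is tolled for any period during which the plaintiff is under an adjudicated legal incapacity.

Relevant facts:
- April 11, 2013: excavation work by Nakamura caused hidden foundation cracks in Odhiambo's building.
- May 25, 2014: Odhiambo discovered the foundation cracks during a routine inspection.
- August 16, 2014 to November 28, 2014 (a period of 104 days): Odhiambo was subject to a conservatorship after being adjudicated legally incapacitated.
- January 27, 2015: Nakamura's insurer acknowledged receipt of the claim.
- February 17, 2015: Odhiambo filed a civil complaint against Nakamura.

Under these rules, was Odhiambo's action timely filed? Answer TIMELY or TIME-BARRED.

The claim accrued on May 25, 2014 — the later of the April 11, 2013 act and the May 25, 2014 discovery.
The untolled deadline — 6 months after May 25, 2014 — is November 25, 2014.
Because the plaintiff's legal incapacity ran from August 16, 2014 to November 28, 2014, the deadline is extended by 104 days to March 9, 2015.
None of the other events listed affects the running of the period under the stated rules.
The February 17, 2015 filing precedes the March 9, 2015 deadline; the claim is timely.

TIMELY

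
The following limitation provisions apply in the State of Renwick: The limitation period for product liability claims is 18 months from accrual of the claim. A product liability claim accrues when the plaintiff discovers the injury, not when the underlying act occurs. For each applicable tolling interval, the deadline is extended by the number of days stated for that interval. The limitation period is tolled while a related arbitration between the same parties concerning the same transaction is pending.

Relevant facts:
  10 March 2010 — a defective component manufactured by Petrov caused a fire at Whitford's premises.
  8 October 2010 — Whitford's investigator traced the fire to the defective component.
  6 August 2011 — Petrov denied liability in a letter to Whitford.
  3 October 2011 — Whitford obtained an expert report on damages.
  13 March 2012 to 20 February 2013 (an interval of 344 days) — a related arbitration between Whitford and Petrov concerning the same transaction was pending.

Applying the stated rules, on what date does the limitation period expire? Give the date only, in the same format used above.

18 March 2013

The claim did not accrue until Whitford discovered the injury on 8 October 2010; the 10 March 2010 act date does not start the clock under the stated rule.
18 months from 8 October 2010 is 8 April 2012.
The period was tolled for 344 days by the pending related arbitration (13 March 2012 to 20 February 2013), pushing the deadline to 18 March 2013.
Nothing else in the chronology tolls or restarts the period.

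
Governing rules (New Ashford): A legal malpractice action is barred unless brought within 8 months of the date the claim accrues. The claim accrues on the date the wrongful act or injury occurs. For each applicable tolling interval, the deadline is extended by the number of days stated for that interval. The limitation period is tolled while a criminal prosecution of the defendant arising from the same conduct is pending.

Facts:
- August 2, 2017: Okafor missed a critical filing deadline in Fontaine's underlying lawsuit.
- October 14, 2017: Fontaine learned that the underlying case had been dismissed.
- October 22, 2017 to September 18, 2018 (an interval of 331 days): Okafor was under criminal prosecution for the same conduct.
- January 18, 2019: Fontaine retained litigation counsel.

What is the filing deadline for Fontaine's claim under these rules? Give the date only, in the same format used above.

February 27, 2019

Accrual is governed by the date of the act, so the period began to run on August 2, 2017; the later discovery on October 14, 2017 is irrelevant under the stated rule.
8 months from August 2, 2017 is April 2, 2018.
Because the pending criminal prosecution ran from October 22, 2017 to September 18, 2018, the deadline is extended by 331 days to February 27, 2019.
None of the other events listed affects the running of the period under the stated rules.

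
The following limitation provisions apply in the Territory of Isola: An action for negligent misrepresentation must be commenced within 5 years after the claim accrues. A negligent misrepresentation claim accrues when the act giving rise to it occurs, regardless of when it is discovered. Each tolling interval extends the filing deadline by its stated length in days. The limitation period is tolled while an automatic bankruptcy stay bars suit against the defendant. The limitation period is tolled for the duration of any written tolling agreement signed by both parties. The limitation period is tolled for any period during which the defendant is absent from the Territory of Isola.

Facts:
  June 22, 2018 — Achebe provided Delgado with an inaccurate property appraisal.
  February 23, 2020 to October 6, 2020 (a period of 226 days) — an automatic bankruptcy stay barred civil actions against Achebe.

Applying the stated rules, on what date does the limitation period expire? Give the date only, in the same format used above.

February 3, 2024

The limitation period began to run on June 22, 2018.
The untolled deadline — 5 years after June 22, 2018 — is June 22, 2023.
The automatic bankruptcy stay from February 23, 2020 to October 6, 2020 tolled the period for 226 days, extending the deadline to February 3, 2024.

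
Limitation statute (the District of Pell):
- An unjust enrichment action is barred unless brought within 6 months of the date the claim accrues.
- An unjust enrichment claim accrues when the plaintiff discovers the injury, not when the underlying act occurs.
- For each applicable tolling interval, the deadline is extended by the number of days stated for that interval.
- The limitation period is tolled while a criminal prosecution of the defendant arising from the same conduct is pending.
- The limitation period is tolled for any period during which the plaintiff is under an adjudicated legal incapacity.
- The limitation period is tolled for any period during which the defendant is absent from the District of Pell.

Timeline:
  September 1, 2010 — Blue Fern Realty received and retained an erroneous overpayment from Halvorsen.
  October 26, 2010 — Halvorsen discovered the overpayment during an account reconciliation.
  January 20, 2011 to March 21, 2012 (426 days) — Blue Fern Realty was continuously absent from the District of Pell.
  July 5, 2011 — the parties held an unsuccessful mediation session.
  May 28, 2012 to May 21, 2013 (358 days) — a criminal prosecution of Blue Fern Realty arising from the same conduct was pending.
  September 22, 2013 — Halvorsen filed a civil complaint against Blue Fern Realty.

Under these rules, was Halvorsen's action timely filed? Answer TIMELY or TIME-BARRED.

TIME-BARRED

The claim did not accrue until Halvorsen discovered the injury on October 26, 2010; the September 1, 2010 act date does not start the clock under the stated rule.
The untolled deadline — 6 months after October 26, 2010 — is April 26, 2011.
Because the defendant's absence from the jurisdiction ran from January 20, 2011 to March 21, 2012, the deadline is extended by 426 days to June 25, 2012.
The pending criminal prosecution from May 28, 2012 to May 21, 2013 tolled the period for 358 days, extending the deadline to June 18, 2013.
Nothing else in the chronology tolls or restarts the period.
Filing on September 22, 2013 missed the June 18, 2013 deadline — the action is time-barred.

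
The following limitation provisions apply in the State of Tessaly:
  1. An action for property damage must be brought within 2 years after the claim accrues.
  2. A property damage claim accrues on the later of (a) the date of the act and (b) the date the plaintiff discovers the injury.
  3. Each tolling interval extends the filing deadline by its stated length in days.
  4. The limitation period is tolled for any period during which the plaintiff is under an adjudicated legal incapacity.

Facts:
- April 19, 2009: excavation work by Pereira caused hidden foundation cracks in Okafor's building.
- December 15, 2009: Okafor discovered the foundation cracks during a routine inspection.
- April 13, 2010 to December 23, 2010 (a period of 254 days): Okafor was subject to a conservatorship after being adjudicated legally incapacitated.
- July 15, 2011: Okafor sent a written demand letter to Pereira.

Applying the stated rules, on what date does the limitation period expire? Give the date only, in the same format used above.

August 25, 2012

Because discovery on December 15, 2009 post-dates the April 19, 2009 act, accrual under the later-of rule falls on December 15, 2009.
The untolled deadline — 2 years after December 15, 2009 — is December 15, 2011.
Because the plaintiff's legal incapacity ran from April 13, 2010 to December 23, 2010, the deadline is extended by 254 days to August 25, 2012.
None of the other events listed affects the running of the period under the stated rules.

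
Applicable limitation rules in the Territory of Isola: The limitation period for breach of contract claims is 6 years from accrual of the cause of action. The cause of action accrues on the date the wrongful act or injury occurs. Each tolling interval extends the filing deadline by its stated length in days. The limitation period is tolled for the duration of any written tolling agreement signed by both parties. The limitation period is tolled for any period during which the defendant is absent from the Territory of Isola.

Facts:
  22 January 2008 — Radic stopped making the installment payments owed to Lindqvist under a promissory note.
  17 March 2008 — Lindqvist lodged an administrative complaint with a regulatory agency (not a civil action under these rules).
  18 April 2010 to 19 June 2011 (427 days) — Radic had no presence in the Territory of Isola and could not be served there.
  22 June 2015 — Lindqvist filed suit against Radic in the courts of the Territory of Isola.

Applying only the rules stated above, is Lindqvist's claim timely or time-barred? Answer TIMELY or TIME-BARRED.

TIME-BARRED

The claim accrued on 22 January 2008, when the wrongful act occurred.
The untolled deadline — 6 years after 22 January 2008 — is 22 January 2014.
The period was tolled for 427 days by the defendant's absence from the jurisdiction (18 April 2010 to 19 June 2011), pushing the deadline to 25 March 2015.
The other events in the timeline have no effect on the limitation period under the stated rules.
Filing on 22 June 2015 missed the 25 March 2015 deadline — the action is time-barred.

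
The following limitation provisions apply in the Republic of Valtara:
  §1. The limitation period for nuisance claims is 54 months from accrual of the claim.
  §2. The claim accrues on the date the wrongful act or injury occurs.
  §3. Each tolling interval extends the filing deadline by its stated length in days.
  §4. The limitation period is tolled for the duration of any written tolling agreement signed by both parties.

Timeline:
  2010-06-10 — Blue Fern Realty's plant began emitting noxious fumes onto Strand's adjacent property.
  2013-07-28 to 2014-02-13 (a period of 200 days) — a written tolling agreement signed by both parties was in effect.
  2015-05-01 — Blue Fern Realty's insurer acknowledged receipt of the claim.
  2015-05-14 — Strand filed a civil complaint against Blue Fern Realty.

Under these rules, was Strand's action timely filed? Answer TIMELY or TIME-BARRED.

The claim accrued on 2010-06-10, the date of the act.
The untolled deadline — 54 months after 2010-06-10 — is 2014-12-10.
The written tolling agreement from 2013-07-28 to 2014-02-13 tolled the period for 200 days, extending the deadline to 2015-06-28.
The other events in the timeline have no effect on the limitation period under the stated rules.
Strand filed on 2015-05-14, before the 2015-06-28 deadline, so the action is timely.

TIMELY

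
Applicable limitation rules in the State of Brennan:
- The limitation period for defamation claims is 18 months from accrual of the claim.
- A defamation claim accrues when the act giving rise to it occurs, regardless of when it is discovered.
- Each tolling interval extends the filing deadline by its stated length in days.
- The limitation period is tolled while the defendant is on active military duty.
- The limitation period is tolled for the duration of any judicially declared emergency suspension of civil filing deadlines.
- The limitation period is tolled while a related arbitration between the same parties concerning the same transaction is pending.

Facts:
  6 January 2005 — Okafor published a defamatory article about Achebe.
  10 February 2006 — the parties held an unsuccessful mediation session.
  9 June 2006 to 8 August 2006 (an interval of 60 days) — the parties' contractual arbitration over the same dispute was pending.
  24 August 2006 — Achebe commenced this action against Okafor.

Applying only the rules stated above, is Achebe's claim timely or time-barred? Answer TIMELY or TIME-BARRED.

TIMELY

The claim accrued on 6 January 2005, when the wrongful act occurred.
Adding the 18 months base period to 6 January 2005 gives a deadline of 6 July 2006, before any tolling.
The period was tolled for 60 days by the pending related arbitration (9 June 2006 to 8 August 2006), pushing the deadline to 4 September 2006.
None of the other events listed affects the running of the period under the stated rules.
Filing on 24 August 2006 beat the 4 September 2006 deadline — the action is timely.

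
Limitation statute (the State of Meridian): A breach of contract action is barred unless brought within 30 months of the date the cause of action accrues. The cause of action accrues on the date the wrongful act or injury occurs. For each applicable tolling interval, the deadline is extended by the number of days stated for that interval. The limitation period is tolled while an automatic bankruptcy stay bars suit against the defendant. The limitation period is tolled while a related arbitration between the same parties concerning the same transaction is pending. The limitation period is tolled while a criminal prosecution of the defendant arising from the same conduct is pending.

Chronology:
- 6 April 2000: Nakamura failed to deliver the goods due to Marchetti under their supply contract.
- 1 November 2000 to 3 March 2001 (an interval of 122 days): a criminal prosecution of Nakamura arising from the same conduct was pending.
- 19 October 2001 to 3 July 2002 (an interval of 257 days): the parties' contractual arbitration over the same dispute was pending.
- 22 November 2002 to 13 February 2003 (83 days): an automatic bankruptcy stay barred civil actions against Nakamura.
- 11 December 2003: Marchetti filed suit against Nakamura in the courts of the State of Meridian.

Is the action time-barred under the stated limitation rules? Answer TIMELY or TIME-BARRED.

The claim accrued on 6 April 2000, when the wrongful act occurred.
Adding the 30 months base period to 6 April 2000 gives a deadline of 6 October 2002, before any tolling.
The period was tolled for 122 days by the pending criminal prosecution (1 November 2000 to 3 March 2001), pushing the deadline to 5 February 2003.
The period was tolled for 257 days by the pending related arbitration (19 October 2001 to 3 July 2002), pushing the deadline to 20 October 2003.
The automatic bankruptcy stay from 22 November 2002 to 13 February 2003 tolled the period for 83 days, extending the deadline to 11 January 2004.
Filing on 11 December 2003 beat the 11 January 2004 deadline — the action is timely.

TIMELY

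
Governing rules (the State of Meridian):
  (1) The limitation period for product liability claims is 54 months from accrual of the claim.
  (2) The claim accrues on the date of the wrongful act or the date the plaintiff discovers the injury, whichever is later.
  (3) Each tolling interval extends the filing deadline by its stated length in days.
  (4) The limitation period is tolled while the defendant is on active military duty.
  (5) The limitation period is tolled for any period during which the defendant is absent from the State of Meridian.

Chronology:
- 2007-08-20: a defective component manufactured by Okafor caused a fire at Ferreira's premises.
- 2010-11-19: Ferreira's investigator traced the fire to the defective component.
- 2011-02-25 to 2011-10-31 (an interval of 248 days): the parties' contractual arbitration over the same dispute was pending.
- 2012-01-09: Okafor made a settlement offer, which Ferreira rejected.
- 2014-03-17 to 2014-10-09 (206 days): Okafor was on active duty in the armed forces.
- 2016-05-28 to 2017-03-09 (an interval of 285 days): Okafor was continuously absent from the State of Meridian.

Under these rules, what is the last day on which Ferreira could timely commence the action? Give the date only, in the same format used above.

2015-12-11

Because discovery on 2010-11-19 post-dates the 2007-08-20 act, accrual under the later-of rule falls on 2010-11-19.
54 months from 2010-11-19 is 2015-05-19.
The defendant's active military service from 2014-03-17 to 2014-10-09 tolled the period for 206 days, extending the deadline to 2015-12-11.
By the time the defendant's absence from the jurisdiction began on 2016-05-28, the limitation period had already expired on 2015-12-11; that interval cannot revive it.
The pending related arbitration from 2011-02-25 to 2011-10-31 does not toll the period, because no stated rule makes a pending arbitration a tolling event.
The other events in the timeline have no effect on the limitation period under the stated rules.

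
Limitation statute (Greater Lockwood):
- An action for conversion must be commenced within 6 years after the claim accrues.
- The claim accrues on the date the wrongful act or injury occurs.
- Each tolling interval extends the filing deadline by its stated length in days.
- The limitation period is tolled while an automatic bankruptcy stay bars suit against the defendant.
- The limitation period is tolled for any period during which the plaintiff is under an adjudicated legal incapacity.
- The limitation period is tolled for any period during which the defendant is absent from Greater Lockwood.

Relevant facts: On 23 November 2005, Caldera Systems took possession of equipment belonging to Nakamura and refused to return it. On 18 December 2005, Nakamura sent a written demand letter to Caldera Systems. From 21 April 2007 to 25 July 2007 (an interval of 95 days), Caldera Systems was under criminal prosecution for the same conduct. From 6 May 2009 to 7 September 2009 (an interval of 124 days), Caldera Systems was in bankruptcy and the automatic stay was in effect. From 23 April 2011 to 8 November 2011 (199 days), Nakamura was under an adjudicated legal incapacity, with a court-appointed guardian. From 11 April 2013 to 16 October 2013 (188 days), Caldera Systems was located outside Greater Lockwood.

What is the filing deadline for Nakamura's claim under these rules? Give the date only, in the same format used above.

11 October 2012

The claim accrued on 23 November 2005, the date of the act.
6 years from 23 November 2005 is 23 November 2011.
The period was tolled for 124 days by the automatic bankruptcy stay (6 May 2009 to 7 September 2009), pushing the deadline to 26 March 2012.
The plaintiff's legal incapacity from 23 April 2011 to 8 November 2011 tolled the period for 199 days, extending the deadline to 11 October 2012.
The defendant's absence from the jurisdiction from 11 April 2013 to 16 October 2013 began after the period had already run on 11 October 2012, so it has no tolling effect.
Although a criminal prosecution ran from 21 April 2007 to 25 July 2007, the stated rules do not make that a tolling event, so it is disregarded.
The other events in the timeline have no effect on the limitation period under the stated rules.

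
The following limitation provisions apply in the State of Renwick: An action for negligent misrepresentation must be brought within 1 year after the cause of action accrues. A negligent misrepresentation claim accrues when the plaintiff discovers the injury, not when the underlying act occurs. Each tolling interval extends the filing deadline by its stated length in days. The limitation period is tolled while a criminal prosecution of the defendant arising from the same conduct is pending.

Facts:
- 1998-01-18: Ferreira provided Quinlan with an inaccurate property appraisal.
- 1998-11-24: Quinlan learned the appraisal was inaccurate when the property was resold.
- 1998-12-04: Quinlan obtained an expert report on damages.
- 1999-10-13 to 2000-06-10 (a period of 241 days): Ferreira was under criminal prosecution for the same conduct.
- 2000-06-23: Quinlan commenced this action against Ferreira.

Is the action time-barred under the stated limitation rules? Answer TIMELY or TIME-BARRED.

TIMELY

Under the discovery rule, the claim accrued on 1998-11-24, when Quinlan discovered the injury — not on the 1998-01-18 date of the underlying act.
The untolled deadline — 1 year after 1998-11-24 — is 1999-11-24.
Because the pending criminal prosecution ran from 1999-10-13 to 2000-06-10, the deadline is extended by 241 days to 2000-07-22.
The other events in the timeline have no effect on the limitation period under the stated rules.
Filing on 2000-06-23 beat the 2000-07-22 deadline — the action is timely.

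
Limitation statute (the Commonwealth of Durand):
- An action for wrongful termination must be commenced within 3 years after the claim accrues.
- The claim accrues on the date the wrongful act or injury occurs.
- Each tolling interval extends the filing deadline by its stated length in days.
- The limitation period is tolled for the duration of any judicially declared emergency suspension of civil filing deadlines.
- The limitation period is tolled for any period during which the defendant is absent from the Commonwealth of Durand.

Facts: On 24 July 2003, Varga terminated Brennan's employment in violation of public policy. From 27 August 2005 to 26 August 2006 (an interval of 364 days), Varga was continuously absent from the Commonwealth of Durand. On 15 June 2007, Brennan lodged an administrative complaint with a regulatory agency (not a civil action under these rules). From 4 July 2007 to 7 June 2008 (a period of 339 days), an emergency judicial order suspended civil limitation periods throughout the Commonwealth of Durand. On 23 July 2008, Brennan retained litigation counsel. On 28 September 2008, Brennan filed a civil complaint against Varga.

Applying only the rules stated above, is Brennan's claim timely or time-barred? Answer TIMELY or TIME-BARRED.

The claim accrued on 24 July 2003, the date of the act.
The untolled deadline — 3 years after 24 July 2003 — is 24 July 2006.
Because the defendant's absence from the jurisdiction ran from 27 August 2005 to 26 August 2006, the deadline is extended by 364 days to 23 July 2007.
The period was tolled for 339 days by the emergency suspension of filing deadlines (4 July 2007 to 7 June 2008), pushing the deadline to 26 June 2008.
The other events in the timeline have no effect on the limitation period under the stated rules.
The 28 September 2008 filing falls after the 26 June 2008 deadline; the claim is time-barred.

TIME-BARRED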